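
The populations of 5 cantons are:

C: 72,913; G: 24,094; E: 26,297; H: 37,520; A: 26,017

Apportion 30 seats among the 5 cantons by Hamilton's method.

Total 186841; standard divisor 186841/30 ≈ 6228.033.
Standard quotas: C 11.7072, G 3.8686, E 4.2224, H 6.0244, A 4.1774.
Lower quotas: C 11, G 3, E 4, H 6, A 4 (sum 28, leaving 2 seats).
Remainders in descending order: G 0.8686, C 0.7072, E 0.2224, A 0.1774, H 0.0244.
Largest remainders: G, C receive the extra seats.

C=12, G=4, E=4, H=6, A=4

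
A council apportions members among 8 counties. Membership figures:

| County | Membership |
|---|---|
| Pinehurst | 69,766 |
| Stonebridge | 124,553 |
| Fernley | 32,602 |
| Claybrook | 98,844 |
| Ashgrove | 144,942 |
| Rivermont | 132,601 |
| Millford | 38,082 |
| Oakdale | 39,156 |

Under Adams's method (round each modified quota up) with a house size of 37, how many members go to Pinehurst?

4

Standard divisor 680546/37 ≈ 18393.135; standard quotas: Pinehurst 3.793, Stonebridge 6.772, Fernley 1.773, Claybrook 5.374, Ashgrove 7.880, Rivermont 7.209, Millford 2.070, Oakdale 2.129.
Rounding up gives 4, 7, 2, 6, 8, 8, 3, 3 = 41 seats, so the divisor must be adjusted.
With modified divisor 20200: modified quotas Pinehurst 3.454, Stonebridge 6.166, Fernley 1.614, Claybrook 4.893, Ashgrove 7.175, Rivermont 6.564, Millford 1.885, Oakdale 1.938.
Rounding up: Pinehurst 4, Stonebridge 7, Fernley 2, Claybrook 5, Ashgrove 8, Rivermont 7, Millford 2, Oakdale 2 (total 37).
Pinehurst receives 4.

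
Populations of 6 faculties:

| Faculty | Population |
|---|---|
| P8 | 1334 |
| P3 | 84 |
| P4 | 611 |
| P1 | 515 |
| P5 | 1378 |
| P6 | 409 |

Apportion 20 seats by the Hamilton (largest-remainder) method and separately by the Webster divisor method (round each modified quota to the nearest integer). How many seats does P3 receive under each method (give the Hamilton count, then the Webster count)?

1 and 0

Hamilton: P8 6, P3 1, P4 3, P1 2, P5 6, P6 2.
Webster: P8 6, P3 0, P4 3, P1 2, P5 7, P6 2.
P3 gets 1 under Hamilton and 0 under Webster.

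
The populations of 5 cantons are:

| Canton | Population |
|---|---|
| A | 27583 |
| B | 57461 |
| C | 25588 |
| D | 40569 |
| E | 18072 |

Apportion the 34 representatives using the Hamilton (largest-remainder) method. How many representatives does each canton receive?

A=5, B=12, C=5, D=8, E=4

Total 169273; standard divisor 169273/34 ≈ 4978.618.
Standard quotas: A 5.5403, B 11.5416, C 5.1396, D 8.1486, E 3.6299.
Lower quotas: A 5, B 11, C 5, D 8, E 3 (sum 32, leaving 2 seats).
Remainders in descending order: E 0.6299, B 0.5416, A 0.5403, D 0.1486, C 0.1396.
Largest remainders: E, B receive the extra seats.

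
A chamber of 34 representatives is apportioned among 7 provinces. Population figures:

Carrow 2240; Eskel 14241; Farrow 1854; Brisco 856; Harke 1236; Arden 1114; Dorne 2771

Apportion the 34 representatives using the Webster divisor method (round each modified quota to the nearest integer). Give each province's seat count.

Carrow: 3, Eskel: 19, Farrow: 3, Brisco: 1, Harke: 2, Arden: 2, Dorne: 4

Standard divisor 24312/34 ≈ 715.059; standard quotas: Carrow 3.133, Eskel 19.916, Farrow 2.593, Brisco 1.197, Harke 1.729, Arden 1.558, Dorne 3.875.
Rounding to the nearest integer gives 3, 20, 3, 1, 2, 2, 4 = 35 seats, so the divisor must be adjusted.
With modified divisor 732.57: modified quotas Carrow 3.058, Eskel 19.440, Farrow 2.531, Brisco 1.168, Harke 1.687, Arden 1.521, Dorne 3.783.
Rounding to the nearest integer: Carrow 3, Eskel 19, Farrow 3, Brisco 1, Harke 2, Arden 2, Dorne 4 (total 34).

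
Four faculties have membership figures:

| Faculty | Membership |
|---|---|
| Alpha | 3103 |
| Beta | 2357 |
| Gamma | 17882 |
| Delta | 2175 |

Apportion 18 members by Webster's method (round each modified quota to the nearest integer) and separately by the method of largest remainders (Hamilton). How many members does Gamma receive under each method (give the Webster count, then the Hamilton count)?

Webster: Alpha 2, Beta 2, Gamma 12, Delta 2.
Hamilton: Alpha 2, Beta 2, Gamma 13, Delta 1.
Gamma gets 12 under Webster and 13 under Hamilton.

12 and 13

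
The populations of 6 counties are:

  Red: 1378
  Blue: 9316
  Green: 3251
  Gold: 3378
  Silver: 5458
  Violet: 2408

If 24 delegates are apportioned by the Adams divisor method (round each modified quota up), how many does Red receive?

2

Standard divisor 25189/24 ≈ 1049.542; standard quotas: Red 1.313, Blue 8.876, Green 3.098, Gold 3.219, Silver 5.200, Violet 2.294.
Rounding up gives 2, 9, 4, 4, 6, 3 = 28 seats, so the divisor must be adjusted.
With modified divisor 1180: modified quotas Red 1.168, Blue 7.895, Green 2.755, Gold 2.863, Silver 4.625, Violet 2.041.
Rounding up: Red 2, Blue 8, Green 3, Gold 3, Silver 5, Violet 3 (total 24).
Red receives 2.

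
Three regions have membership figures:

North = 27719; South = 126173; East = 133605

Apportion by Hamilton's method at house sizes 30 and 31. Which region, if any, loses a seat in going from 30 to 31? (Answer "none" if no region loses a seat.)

none

At 30 seats: North 3, South 13, East 14.
At 31 seats: North 3, South 14, East 14.
No region's allocation decreased.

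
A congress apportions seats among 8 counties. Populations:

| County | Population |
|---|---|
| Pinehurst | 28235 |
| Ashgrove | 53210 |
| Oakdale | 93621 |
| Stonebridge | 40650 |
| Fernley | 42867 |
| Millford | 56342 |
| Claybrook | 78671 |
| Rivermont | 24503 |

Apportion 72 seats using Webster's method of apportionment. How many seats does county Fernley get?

Standard divisor 418099/72 ≈ 5806.931; standard quotas: Pinehurst 4.862, Ashgrove 9.163, Oakdale 16.122, Stonebridge 7.000, Fernley 7.382, Millford 9.703, Claybrook 13.548, Rivermont 4.220.
Rounding to the nearest integer gives Pinehurst 5, Ashgrove 9, Oakdale 16, Stonebridge 7, Fernley 7, Millford 10, Claybrook 14, Rivermont 4 — total 72, matching the house size, so no adjustment is needed.
Fernley receives 7.

7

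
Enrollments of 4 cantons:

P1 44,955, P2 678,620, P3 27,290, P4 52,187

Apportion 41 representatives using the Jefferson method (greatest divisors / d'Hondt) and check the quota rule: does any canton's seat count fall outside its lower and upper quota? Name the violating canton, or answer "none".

Standard quotas: P1 2.295, P2 34.647, P3 1.393, P4 2.664.
Jefferson allocation: P1 2, P2 36, P3 1, P4 2.
P2 has quota 34.647 (lower 34, upper 35) but receives 36 — outside the quota interval.

P2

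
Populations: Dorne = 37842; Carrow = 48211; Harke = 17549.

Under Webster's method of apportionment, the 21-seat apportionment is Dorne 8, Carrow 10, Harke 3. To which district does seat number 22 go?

Priority for the next seat is population ÷ (current seats + 0.5).
Priorities: Dorne 4452.000, Carrow 4591.524, Harke 5014.000.
Highest priority: Harke.

Harke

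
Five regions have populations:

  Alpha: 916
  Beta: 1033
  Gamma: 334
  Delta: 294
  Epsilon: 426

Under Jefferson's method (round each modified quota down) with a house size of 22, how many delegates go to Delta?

2

Standard divisor 3003/22 ≈ 136.5; standard quotas: Alpha 6.711, Beta 7.568, Gamma 2.447, Delta 2.154, Epsilon 3.121.
Rounding down gives 6, 7, 2, 2, 3 = 20 seats, so the divisor must be adjusted.
With modified divisor 120: modified quotas Alpha 7.633, Beta 8.608, Gamma 2.783, Delta 2.450, Epsilon 3.550.
Rounding down: Alpha 7, Beta 8, Gamma 2, Delta 2, Epsilon 3 (total 22).
Delta receives 2.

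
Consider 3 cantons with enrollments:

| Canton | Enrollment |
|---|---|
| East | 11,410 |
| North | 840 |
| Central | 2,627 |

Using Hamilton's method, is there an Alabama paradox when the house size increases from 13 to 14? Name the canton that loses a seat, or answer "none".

none

At 13 seats: East 10, North 1, Central 2.
At 14 seats: East 11, North 1, Central 2.
No canton's allocation decreased.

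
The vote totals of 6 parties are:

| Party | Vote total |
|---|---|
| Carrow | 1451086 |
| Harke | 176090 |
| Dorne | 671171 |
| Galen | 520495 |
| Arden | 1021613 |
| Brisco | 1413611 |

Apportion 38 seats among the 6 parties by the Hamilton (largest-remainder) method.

Standard divisor: 5254066 ÷ 38 ≈ 138264.895.
Standard quotas: Carrow 10.4950, Harke 1.2736, Dorne 4.8542, Galen 3.7645, Arden 7.3888, Brisco 10.2239.
Lower quotas: Carrow 10, Harke 1, Dorne 4, Galen 3, Arden 7, Brisco 10 (sum 35, leaving 3 seats).
Remainders in descending order: Dorne 0.8542, Galen 0.7645, Carrow 0.4950, Arden 0.3888, Harke 0.2736, Brisco 0.2239.
Largest remainders: Dorne, Galen, Carrow receive the extra seats.

Carrow: 11, Harke: 1, Dorne: 5, Galen: 4, Arden: 7, Brisco: 10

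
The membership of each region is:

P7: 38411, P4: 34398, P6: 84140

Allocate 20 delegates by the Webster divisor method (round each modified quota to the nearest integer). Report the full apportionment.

Standard divisor 156949/20 ≈ 7847.45; standard quotas: P7 4.895, P4 4.383, P6 10.722.
Rounding to the nearest integer gives P7 5, P4 4, P6 11 — total 20, matching the house size, so no adjustment is needed.

P7=5, P4=4, P6=11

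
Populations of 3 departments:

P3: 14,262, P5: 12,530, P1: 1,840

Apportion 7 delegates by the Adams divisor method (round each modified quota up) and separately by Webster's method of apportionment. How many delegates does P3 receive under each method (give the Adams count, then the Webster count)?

Adams: P3 3, P5 3, P1 1.
Webster: P3 4, P5 3, P1 0.
P3 gets 3 under Adams and 4 under Webster.

3 and 4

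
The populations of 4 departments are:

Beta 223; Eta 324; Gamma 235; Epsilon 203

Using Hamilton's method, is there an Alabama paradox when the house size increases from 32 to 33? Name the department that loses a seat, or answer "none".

none

At 32 seats: Beta 7, Eta 10, Gamma 8, Epsilon 7.
At 33 seats: Beta 7, Eta 11, Gamma 8, Epsilon 7.
No department's allocation decreased.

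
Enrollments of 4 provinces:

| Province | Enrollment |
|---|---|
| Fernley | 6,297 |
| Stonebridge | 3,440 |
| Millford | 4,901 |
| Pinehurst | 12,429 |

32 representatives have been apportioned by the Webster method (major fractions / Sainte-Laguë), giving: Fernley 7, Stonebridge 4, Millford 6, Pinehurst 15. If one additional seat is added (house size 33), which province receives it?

Fernley

Priority for the next seat is population ÷ (current seats + 0.5).
Priorities: Fernley 839.600, Stonebridge 764.444, Millford 754.000, Pinehurst 801.871.
Highest priority: Fernley.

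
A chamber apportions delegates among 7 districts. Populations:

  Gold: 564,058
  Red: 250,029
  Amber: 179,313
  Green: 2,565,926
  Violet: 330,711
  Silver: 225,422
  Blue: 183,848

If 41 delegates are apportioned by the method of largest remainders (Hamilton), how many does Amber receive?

2

The standard divisor is 4299307/41 ≈ 104861.146.
Standard quotas: Gold 5.3791, Red 2.3844, Amber 1.7100, Green 24.4697, Violet 3.1538, Silver 2.1497, Blue 1.7533.
Lower quotas: Gold 5, Red 2, Amber 1, Green 24, Violet 3, Silver 2, Blue 1 (sum 38, leaving 3 seats).
Remainders in descending order: Blue 0.7533, Amber 0.7100, Green 0.4697, Red 0.3844, Gold 0.3791, Violet 0.1538, Silver 0.1497.
The surplus seats go to Blue, Amber, Green.
Amber receives 2.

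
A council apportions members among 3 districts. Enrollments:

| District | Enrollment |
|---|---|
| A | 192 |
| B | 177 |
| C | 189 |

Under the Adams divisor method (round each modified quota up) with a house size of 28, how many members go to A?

10

Standard divisor 558/28 ≈ 19.929; standard quotas: A 9.634, B 8.882, C 9.484.
Rounding up gives 10, 9, 10 = 29 seats, so the divisor must be adjusted.
With modified divisor 21.2: modified quotas A 9.057, B 8.349, C 8.915.
Rounding up: A 10, B 9, C 9 (total 28).
A receives 10.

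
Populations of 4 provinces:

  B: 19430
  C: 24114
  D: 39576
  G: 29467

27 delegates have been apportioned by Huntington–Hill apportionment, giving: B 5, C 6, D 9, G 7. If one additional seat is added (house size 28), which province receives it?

Priority for the next seat is population ÷ (√(s·(s+1))).
Priorities: B 3547.416, C 3720.871, D 4171.677, G 3937.694.
Highest priority: D.

D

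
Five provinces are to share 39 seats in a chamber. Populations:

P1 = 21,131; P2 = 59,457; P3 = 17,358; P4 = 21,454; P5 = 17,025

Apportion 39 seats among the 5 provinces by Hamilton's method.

The standard divisor is 136425/39 ≈ 3498.077.
Standard quotas: P1 6.0407, P2 16.9971, P3 4.9622, P4 6.1331, P5 4.8670.
Lower quotas: P1 6, P2 16, P3 4, P4 6, P5 4 (sum 36, leaving 3 seats).
Remainders in descending order: P2 0.9971, P3 0.9622, P5 0.8670, P4 0.1331, P1 0.0407.
The surplus seats go to P2, P3, P5.

P1 6, P2 17, P3 5, P4 6, P5 5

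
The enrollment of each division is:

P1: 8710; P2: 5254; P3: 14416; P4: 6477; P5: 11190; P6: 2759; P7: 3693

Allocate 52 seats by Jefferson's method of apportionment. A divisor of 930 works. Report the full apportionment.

P1: 9, P2: 5, P3: 15, P4: 6, P5: 12, P6: 2, P7: 3

With modified divisor 930: modified quotas P1 9.366, P2 5.649, P3 15.501, P4 6.965, P5 12.032, P6 2.967, P7 3.971.
Rounding down: P1 9, P2 5, P3 15, P4 6, P5 12, P6 2, P7 3 (total 52).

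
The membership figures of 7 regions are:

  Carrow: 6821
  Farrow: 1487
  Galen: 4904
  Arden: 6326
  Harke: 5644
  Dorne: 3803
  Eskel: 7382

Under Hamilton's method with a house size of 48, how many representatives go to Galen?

The standard divisor is 36367/48 ≈ 757.646.
Standard quotas: Carrow 9.0029, Farrow 1.9627, Galen 6.4727, Arden 8.3495, Harke 7.4494, Dorne 5.0195, Eskel 9.7433.
Lower quotas: Carrow 9, Farrow 1, Galen 6, Arden 8, Harke 7, Dorne 5, Eskel 9 (sum 45, leaving 3 seats).
Remainders in descending order: Farrow 0.9627, Eskel 0.7433, Galen 0.4727, Harke 0.4494, Arden 0.3495, Dorne 0.0195, Carrow 0.0029.
Largest remainders: Farrow, Eskel, Galen receive the extra seats.
Galen receives 7.

7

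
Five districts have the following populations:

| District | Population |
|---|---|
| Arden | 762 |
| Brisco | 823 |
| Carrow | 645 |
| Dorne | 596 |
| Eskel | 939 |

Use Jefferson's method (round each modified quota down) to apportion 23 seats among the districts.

Standard divisor 3765/23 ≈ 163.696; standard quotas: Arden 4.655, Brisco 5.028, Carrow 3.940, Dorne 3.641, Eskel 5.736.
Rounding down gives 4, 5, 3, 3, 5 = 20 seats, so the divisor must be adjusted.
With modified divisor 150: modified quotas Arden 5.080, Brisco 5.487, Carrow 4.300, Dorne 3.973, Eskel 6.260.
Rounding down: Arden 5, Brisco 5, Carrow 4, Dorne 3, Eskel 6 (total 23).

Arden 5, Brisco 5, Carrow 4, Dorne 3, Eskel 6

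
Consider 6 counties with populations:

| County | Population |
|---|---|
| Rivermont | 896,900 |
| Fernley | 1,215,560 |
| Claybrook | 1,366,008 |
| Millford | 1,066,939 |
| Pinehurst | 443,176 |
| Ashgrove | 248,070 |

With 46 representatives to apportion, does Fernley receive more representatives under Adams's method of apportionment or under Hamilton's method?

Adams: Rivermont 8, Fernley 10, Claybrook 12, Millford 9, Pinehurst 4, Ashgrove 3.
Hamilton: Rivermont 8, Fernley 11, Claybrook 12, Millford 9, Pinehurst 4, Ashgrove 2.
Fernley gets 10 under Adams and 11 under Hamilton.

Hamilton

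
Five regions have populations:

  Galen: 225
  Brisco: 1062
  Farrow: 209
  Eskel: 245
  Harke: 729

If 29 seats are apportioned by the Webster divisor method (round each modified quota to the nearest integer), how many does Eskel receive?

3

Standard divisor 2470/29 ≈ 85.172; standard quotas: Galen 2.642, Brisco 12.469, Farrow 2.454, Eskel 2.877, Harke 8.559.
Rounding to the nearest integer gives Galen 3, Brisco 12, Farrow 2, Eskel 3, Harke 9 — total 29, matching the house size, so no adjustment is needed.
Eskel receives 3.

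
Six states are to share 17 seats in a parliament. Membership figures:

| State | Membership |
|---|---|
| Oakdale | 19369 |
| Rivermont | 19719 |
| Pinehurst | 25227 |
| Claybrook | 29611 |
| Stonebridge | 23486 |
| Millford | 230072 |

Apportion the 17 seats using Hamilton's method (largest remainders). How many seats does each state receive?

Total 347484; standard divisor 347484/17 ≈ 20440.235.
Standard quotas: Oakdale 0.9476, Rivermont 0.9647, Pinehurst 1.2342, Claybrook 1.4487, Stonebridge 1.1490, Millford 11.2558.
Lower quotas: Oakdale 0, Rivermont 0, Pinehurst 1, Claybrook 1, Stonebridge 1, Millford 11 (sum 14, leaving 3 seats).
Remainders in descending order: Rivermont 0.9647, Oakdale 0.9476, Claybrook 0.4487, Millford 0.2558, Pinehurst 0.2342, Stonebridge 0.1490.
The surplus seats go to Rivermont, Oakdale, Claybrook.

Oakdale=1; Rivermont=1; Pinehurst=1; Claybrook=2; Stonebridge=1; Millford=11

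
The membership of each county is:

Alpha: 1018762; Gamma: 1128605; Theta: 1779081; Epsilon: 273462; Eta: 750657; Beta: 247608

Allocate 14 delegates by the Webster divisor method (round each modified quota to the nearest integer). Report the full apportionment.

Standard divisor 5198175/14 ≈ 371298.214; standard quotas: Alpha 2.744, Gamma 3.040, Theta 4.792, Epsilon 0.737, Eta 2.022, Beta 0.667.
Rounding to the nearest integer gives 3, 3, 5, 1, 2, 1 = 15 seats, so the divisor must be adjusted.
With modified divisor 401400: modified quotas Alpha 2.538, Gamma 2.812, Theta 4.432, Epsilon 0.681, Eta 1.870, Beta 0.617.
Rounding to the nearest integer: Alpha 3, Gamma 3, Theta 4, Epsilon 1, Eta 2, Beta 1 (total 14).

Alpha: 3; Gamma: 3; Theta: 4; Epsilon: 1; Eta: 2; Beta: 1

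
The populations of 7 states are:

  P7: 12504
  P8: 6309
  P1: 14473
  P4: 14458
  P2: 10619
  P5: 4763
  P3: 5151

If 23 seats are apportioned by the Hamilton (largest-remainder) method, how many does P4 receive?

Total 68277; standard divisor 68277/23 ≈ 2968.565.
Standard quotas: P7 4.2121, P8 2.1253, P1 4.8754, P4 4.8704, P2 3.5771, P5 1.6045, P3 1.7352.
Lower quotas: P7 4, P8 2, P1 4, P4 4, P2 3, P5 1, P3 1 (sum 19, leaving 4 seats).
Remainders in descending order: P1 0.8754, P4 0.8704, P3 0.7352, P5 0.6045, P2 0.5771, P7 0.2121, P8 0.1253.
The surplus seats go to P1, P4, P3, P5.
P4 receives 5.

5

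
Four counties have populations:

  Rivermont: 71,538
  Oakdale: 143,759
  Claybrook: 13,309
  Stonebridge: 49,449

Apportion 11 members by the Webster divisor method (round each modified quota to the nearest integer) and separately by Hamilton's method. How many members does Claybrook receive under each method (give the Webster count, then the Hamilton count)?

Webster: Rivermont 3, Oakdale 5, Claybrook 1, Stonebridge 2.
Hamilton: Rivermont 3, Oakdale 6, Claybrook 0, Stonebridge 2.
Claybrook gets 1 under Webster and 0 under Hamilton.

1 and 0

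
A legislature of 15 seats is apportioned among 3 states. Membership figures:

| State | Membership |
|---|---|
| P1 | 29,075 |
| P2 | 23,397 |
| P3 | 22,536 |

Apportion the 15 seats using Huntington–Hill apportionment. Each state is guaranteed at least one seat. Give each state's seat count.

With divisor 5135: modified quotas P1 5.662, P2 4.556, P3 4.389.
Geometric-mean thresholds: P1 √(5·6)=5.477, P2 √(4·5)=4.472, P3 √(4·5)=4.472.
Each quota rounded against its threshold gives P1 6, P2 5, P3 4 (total 15).

P1=6, P2=5, P3=4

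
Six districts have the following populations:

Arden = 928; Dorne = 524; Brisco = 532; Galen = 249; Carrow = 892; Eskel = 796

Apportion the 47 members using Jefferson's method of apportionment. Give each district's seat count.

Arden=11; Dorne=6; Brisco=6; Galen=3; Carrow=11; Eskel=10

Standard divisor 3921/47 ≈ 83.426; standard quotas: Arden 11.124, Dorne 6.281, Brisco 6.377, Galen 2.985, Carrow 10.692, Eskel 9.541.
Rounding down gives 11, 6, 6, 2, 10, 9 = 44 seats, so the divisor must be adjusted.
With modified divisor 78: modified quotas Arden 11.897, Dorne 6.718, Brisco 6.821, Galen 3.192, Carrow 11.436, Eskel 10.205.
Rounding down: Arden 11, Dorne 6, Brisco 6, Galen 3, Carrow 11, Eskel 10 (total 47).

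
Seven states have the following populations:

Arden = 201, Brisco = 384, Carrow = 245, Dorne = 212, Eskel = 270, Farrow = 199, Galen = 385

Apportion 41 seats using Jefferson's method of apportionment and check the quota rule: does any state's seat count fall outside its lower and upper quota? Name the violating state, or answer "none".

none

Standard quotas: Arden 4.347, Brisco 8.304, Carrow 5.298, Dorne 4.584, Eskel 5.839, Farrow 4.303, Galen 8.325.
Jefferson allocation: Arden 4, Brisco 9, Carrow 5, Dorne 4, Eskel 6, Farrow 4, Galen 9.
Every allocation lies between the lower and upper quota.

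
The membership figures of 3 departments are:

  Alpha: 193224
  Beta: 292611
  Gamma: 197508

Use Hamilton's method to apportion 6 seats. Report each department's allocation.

Alpha: 2, Beta: 2, Gamma: 2

Standard divisor: 683343 ÷ 6 ≈ 113890.5.
Standard quotas: Alpha 1.6966, Beta 2.5692, Gamma 1.7342.
Lower quotas: Alpha 1, Beta 2, Gamma 1 (sum 4, leaving 2 seats).
Remainders in descending order: Gamma 0.7342, Alpha 0.6966, Beta 0.5692.
Largest remainders: Gamma, Alpha receive the extra seats.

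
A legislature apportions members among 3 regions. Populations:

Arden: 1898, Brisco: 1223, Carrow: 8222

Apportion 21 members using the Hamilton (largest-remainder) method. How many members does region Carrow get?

15

Total 11343; standard divisor 11343/21 ≈ 540.143.
Standard quotas: Arden 3.5139, Brisco 2.2642, Carrow 15.2219.
Lower quotas: Arden 3, Brisco 2, Carrow 15 (sum 20, leaving 1 seat).
Remainders in descending order: Arden 0.5139, Brisco 0.2642, Carrow 0.2219.
Largest remainder: Arden receives the extra seat.
Carrow receives 15.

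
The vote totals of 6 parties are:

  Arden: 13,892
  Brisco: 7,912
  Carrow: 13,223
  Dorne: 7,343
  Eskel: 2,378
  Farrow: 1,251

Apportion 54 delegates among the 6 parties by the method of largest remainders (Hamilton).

Arden=16; Brisco=9; Carrow=16; Dorne=9; Eskel=3; Farrow=1

Standard divisor: 45999 ÷ 54 ≈ 851.833.
Standard quotas: Arden 16.3084, Brisco 9.2882, Carrow 15.5230, Dorne 8.6202, Eskel 2.7916, Farrow 1.4686.
Lower quotas: Arden 16, Brisco 9, Carrow 15, Dorne 8, Eskel 2, Farrow 1 (sum 51, leaving 3 seats).
Remainders in descending order: Eskel 0.7916, Dorne 0.6202, Carrow 0.5230, Farrow 0.4686, Arden 0.3084, Brisco 0.2882.
The surplus seats go to Eskel, Dorne, Carrow.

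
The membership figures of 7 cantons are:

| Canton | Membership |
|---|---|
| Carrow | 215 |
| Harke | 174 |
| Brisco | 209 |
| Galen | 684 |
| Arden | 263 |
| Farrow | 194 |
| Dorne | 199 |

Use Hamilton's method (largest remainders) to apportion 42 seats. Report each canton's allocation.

The standard divisor is 1938/42 ≈ 46.143.
Standard quotas: Carrow 4.659, Harke 3.771, Brisco 4.529, Galen 14.824, Arden 5.700, Farrow 4.204, Dorne 4.313.
Lower quotas: Carrow 4, Harke 3, Brisco 4, Galen 14, Arden 5, Farrow 4, Dorne 4 (sum 38, leaving 4 seats).
Remainders in descending order: Galen 0.824, Harke 0.771, Arden 0.700, Carrow 0.659, Brisco 0.529, Dorne 0.313, Farrow 0.204.
The surplus seats go to Galen, Harke, Arden, Carrow.

Carrow 5; Harke 4; Brisco 4; Galen 15; Arden 6; Farrow 4; Dorne 4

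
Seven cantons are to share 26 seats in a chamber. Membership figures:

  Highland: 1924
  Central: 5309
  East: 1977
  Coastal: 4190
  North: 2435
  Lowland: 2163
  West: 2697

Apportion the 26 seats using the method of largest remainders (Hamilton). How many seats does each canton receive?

Total 20695; standard divisor 20695/26 ≈ 795.962.
Standard quotas: Highland 2.4172, Central 6.6699, East 2.4838, Coastal 5.2641, North 3.0592, Lowland 2.7175, West 3.3884.
Lower quotas: Highland 2, Central 6, East 2, Coastal 5, North 3, Lowland 2, West 3 (sum 23, leaving 3 seats).
Remainders in descending order: Lowland 0.7175, Central 0.6699, East 0.4838, Highland 0.4172, West 0.3884, Coastal 0.2641, North 0.0592.
Largest remainders: Lowland, Central, East receive the extra seats.

Highland 2, Central 7, East 3, Coastal 5, North 3, Lowland 3, West 3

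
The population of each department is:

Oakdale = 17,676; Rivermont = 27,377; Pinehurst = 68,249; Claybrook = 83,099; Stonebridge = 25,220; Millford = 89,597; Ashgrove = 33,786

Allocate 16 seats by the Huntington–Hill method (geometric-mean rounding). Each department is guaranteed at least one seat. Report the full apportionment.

Oakdale 1; Rivermont 1; Pinehurst 3; Claybrook 4; Stonebridge 1; Millford 4; Ashgrove 2

With divisor 21962: modified quotas Oakdale 0.805, Rivermont 1.247, Pinehurst 3.108, Claybrook 3.784, Stonebridge 1.148, Millford 4.080, Ashgrove 1.538.
Geometric-mean thresholds: Oakdale (min 1), Rivermont √(1·2)=1.414, Pinehurst √(3·4)=3.464, Claybrook √(3·4)=3.464, Stonebridge √(1·2)=1.414, Millford √(4·5)=4.472, Ashgrove √(1·2)=1.414.
Each quota rounded against its threshold gives Oakdale 1, Rivermont 1, Pinehurst 3, Claybrook 4, Stonebridge 1, Millford 4, Ashgrove 2 (total 16).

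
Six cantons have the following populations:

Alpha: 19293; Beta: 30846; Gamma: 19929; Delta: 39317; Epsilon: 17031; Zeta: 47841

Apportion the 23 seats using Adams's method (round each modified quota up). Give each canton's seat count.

Standard divisor 174257/23 ≈ 7576.391; standard quotas: Alpha 2.546, Beta 4.071, Gamma 2.630, Delta 5.189, Epsilon 2.248, Zeta 6.314.
Rounding up gives 3, 5, 3, 6, 3, 7 = 27 seats, so the divisor must be adjusted.
With modified divisor 9000: modified quotas Alpha 2.144, Beta 3.427, Gamma 2.214, Delta 4.369, Epsilon 1.892, Zeta 5.316.
Rounding up: Alpha 3, Beta 4, Gamma 3, Delta 5, Epsilon 2, Zeta 6 (total 23).

Alpha: 3, Beta: 4, Gamma: 3, Delta: 5, Epsilon: 2, Zeta: 6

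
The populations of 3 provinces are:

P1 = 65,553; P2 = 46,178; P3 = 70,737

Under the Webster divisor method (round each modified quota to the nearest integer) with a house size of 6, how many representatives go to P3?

2

Standard divisor 182468/6 ≈ 30411.333; standard quotas: P1 2.156, P2 1.518, P3 2.326.
Rounding to the nearest integer gives P1 2, P2 2, P3 2 — total 6, matching the house size, so no adjustment is needed.
P3 receives 2.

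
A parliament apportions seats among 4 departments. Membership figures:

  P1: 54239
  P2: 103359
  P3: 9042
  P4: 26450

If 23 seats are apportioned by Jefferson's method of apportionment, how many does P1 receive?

6

Standard divisor 193090/23 ≈ 8395.217; standard quotas: P1 6.461, P2 12.312, P3 1.077, P4 3.151.
Rounding down gives 6, 12, 1, 3 = 22 seats, so the divisor must be adjusted.
With modified divisor 7800: modified quotas P1 6.954, P2 13.251, P3 1.159, P4 3.391.
Rounding down: P1 6, P2 13, P3 1, P4 3 (total 23).
P1 receives 6.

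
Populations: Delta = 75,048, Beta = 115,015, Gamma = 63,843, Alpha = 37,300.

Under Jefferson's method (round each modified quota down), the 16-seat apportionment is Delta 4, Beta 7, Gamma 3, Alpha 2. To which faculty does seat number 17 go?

Gamma

Priority for the next seat is population ÷ (current seats + 1).
Priorities: Delta 15009.600, Beta 14376.875, Gamma 15960.750, Alpha 12433.333.
Highest priority: Gamma.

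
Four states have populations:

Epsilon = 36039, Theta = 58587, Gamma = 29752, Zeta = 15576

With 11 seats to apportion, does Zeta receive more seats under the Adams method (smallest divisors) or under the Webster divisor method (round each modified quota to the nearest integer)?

Adams

Adams: Epsilon 3, Theta 4, Gamma 2, Zeta 2.
Webster: Epsilon 3, Theta 5, Gamma 2, Zeta 1.
Zeta gets 2 under Adams and 1 under Webster.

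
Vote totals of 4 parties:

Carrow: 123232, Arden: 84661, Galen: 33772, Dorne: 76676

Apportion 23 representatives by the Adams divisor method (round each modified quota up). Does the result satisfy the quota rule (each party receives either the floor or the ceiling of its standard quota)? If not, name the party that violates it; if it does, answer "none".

Standard quotas: Carrow 8.903, Arden 6.117, Galen 2.440, Dorne 5.540.
Adams allocation: Carrow 9, Arden 6, Galen 3, Dorne 5.
Every allocation lies between the lower and upper quota.

none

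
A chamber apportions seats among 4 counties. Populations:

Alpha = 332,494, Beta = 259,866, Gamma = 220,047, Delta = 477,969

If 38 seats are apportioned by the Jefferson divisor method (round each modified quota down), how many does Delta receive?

14

Standard divisor 1290376/38 ≈ 33957.263; standard quotas: Alpha 9.792, Beta 7.653, Gamma 6.480, Delta 14.076.
Rounding down gives 9, 7, 6, 14 = 36 seats, so the divisor must be adjusted.
With modified divisor 32200: modified quotas Alpha 10.326, Beta 8.070, Gamma 6.834, Delta 14.844.
Rounding down: Alpha 10, Beta 8, Gamma 6, Delta 14 (total 38).
Delta receives 14.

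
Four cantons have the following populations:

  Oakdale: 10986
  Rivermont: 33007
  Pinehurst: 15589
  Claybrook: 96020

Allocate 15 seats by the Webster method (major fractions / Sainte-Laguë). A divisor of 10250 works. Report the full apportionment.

Oakdale 1, Rivermont 3, Pinehurst 2, Claybrook 9

With modified divisor 10250: modified quotas Oakdale 1.072, Rivermont 3.220, Pinehurst 1.521, Claybrook 9.368.
Rounding to the nearest integer: Oakdale 1, Rivermont 3, Pinehurst 2, Claybrook 9 (total 15).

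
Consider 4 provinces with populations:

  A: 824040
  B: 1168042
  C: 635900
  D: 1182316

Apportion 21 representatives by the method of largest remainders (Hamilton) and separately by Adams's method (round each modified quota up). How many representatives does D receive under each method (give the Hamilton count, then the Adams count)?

7 and 6

Hamilton: A 5, B 6, C 3, D 7.
Adams: A 5, B 6, C 4, D 6.
D gets 7 under Hamilton and 6 under Adams.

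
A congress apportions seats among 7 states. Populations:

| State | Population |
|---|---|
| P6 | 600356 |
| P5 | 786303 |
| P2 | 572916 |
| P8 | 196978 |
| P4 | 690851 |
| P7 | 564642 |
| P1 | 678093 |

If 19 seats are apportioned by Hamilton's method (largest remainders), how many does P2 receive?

3

Standard divisor: 4090139 ÷ 19 ≈ 215270.474.
Standard quotas: P6 2.7888, P5 3.6526, P2 2.6614, P8 0.9150, P4 3.2092, P7 2.6229, P1 3.1500.
Lower quotas: P6 2, P5 3, P2 2, P8 0, P4 3, P7 2, P1 3 (sum 15, leaving 4 seats).
Remainders in descending order: P8 0.9150, P6 0.7888, P2 0.6614, P5 0.6526, P7 0.6229, P4 0.2092, P1 0.1500.
The surplus seats go to P8, P6, P2, P5.
P2 receives 3.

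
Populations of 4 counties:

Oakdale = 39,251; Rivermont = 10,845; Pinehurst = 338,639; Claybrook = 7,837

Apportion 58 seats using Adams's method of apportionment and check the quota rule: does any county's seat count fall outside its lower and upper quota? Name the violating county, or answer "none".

Standard quotas: Oakdale 5.741, Rivermont 1.586, Pinehurst 49.527, Claybrook 1.146.
Adams allocation: Oakdale 6, Rivermont 2, Pinehurst 48, Claybrook 2.
Pinehurst has quota 49.527 (lower 49, upper 50) but receives 48 — outside the quota interval.

Pinehurst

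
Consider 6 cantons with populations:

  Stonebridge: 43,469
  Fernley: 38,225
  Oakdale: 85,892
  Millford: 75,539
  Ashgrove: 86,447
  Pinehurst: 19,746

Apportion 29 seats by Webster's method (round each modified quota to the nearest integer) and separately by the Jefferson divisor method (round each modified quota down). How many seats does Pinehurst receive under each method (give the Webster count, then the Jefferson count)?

2 and 1

Webster: Stonebridge 4, Fernley 3, Oakdale 7, Millford 6, Ashgrove 7, Pinehurst 2.
Jefferson: Stonebridge 4, Fernley 3, Oakdale 7, Millford 6, Ashgrove 8, Pinehurst 1.
Pinehurst gets 2 under Webster and 1 under Jefferson.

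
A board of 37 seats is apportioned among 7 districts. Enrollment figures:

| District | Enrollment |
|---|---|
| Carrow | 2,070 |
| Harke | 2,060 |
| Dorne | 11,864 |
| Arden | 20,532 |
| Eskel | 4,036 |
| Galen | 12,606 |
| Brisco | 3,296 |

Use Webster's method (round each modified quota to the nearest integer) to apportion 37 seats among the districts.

Carrow: 1, Harke: 1, Dorne: 8, Arden: 14, Eskel: 3, Galen: 8, Brisco: 2

Standard divisor 56464/37 ≈ 1526.054; standard quotas: Carrow 1.356, Harke 1.350, Dorne 7.774, Arden 13.454, Eskel 2.645, Galen 8.261, Brisco 2.160.
Rounding to the nearest integer gives 1, 1, 8, 13, 3, 8, 2 = 36 seats, so the divisor must be adjusted.
With modified divisor 1500: modified quotas Carrow 1.380, Harke 1.373, Dorne 7.909, Arden 13.688, Eskel 2.691, Galen 8.404, Brisco 2.197.
Rounding to the nearest integer: Carrow 1, Harke 1, Dorne 8, Arden 14, Eskel 3, Galen 8, Brisco 2 (total 37).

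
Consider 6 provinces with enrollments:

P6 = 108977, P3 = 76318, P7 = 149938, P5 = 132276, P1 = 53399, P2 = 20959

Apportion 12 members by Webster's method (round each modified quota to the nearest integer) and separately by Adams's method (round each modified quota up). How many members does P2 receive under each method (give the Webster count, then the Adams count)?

0 and 1

Webster: P6 3, P3 2, P7 3, P5 3, P1 1, P2 0.
Adams: P6 2, P3 2, P7 3, P5 3, P1 1, P2 1.
P2 gets 0 under Webster and 1 under Adams.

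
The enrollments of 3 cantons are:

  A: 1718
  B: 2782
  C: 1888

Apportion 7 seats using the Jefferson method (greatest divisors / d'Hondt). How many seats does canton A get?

2

Standard divisor 6388/7 ≈ 912.571; standard quotas: A 1.883, B 3.049, C 2.069.
Rounding down gives 1, 3, 2 = 6 seats, so the divisor must be adjusted.
With modified divisor 800: modified quotas A 2.147, B 3.478, C 2.360.
Rounding down: A 2, B 3, C 2 (total 7).
A receives 2.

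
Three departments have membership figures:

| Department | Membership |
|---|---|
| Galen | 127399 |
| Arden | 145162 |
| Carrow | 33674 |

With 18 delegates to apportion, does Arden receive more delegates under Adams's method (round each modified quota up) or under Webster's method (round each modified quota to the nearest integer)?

Webster

Adams: Galen 8, Arden 8, Carrow 2.
Webster: Galen 7, Arden 9, Carrow 2.
Arden gets 8 under Adams and 9 under Webster.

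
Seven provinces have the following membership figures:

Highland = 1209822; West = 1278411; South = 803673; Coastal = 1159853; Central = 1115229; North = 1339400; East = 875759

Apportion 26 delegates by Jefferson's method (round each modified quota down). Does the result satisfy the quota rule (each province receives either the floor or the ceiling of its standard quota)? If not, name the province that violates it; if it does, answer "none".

Standard quotas: Highland 4.042, West 4.271, South 2.685, Coastal 3.875, Central 3.726, North 4.475, East 2.926.
Jefferson allocation: Highland 4, West 4, South 3, Coastal 4, Central 4, North 4, East 3.
Every allocation lies between the lower and upper quota.

none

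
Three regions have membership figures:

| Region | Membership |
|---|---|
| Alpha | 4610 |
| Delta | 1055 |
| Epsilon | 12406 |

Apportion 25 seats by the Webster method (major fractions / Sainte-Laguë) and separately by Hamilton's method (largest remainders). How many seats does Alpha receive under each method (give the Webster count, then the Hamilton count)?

7 and 6

Webster: Alpha 7, Delta 1, Epsilon 17.
Hamilton: Alpha 6, Delta 2, Epsilon 17.
Alpha gets 7 under Webster and 6 under Hamilton.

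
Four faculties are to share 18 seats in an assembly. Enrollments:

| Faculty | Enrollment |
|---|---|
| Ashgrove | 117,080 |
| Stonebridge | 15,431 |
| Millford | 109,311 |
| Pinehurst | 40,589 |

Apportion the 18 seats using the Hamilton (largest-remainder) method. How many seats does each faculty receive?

Total 282411; standard divisor 282411/18 ≈ 15689.5.
Standard quotas: Ashgrove 7.4623, Stonebridge 0.9835, Millford 6.9671, Pinehurst 2.5870.
Lower quotas: Ashgrove 7, Stonebridge 0, Millford 6, Pinehurst 2 (sum 15, leaving 3 seats).
Remainders in descending order: Stonebridge 0.9835, Millford 0.9671, Pinehurst 0.5870, Ashgrove 0.4623.
Largest remainders: Stonebridge, Millford, Pinehurst receive the extra seats.

Ashgrove 7; Stonebridge 1; Millford 7; Pinehurst 3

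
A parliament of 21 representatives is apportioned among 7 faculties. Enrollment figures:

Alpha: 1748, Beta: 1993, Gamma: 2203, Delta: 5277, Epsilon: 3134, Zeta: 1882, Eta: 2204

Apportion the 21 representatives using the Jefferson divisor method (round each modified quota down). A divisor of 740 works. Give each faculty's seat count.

Alpha 2; Beta 2; Gamma 2; Delta 7; Epsilon 4; Zeta 2; Eta 2

With modified divisor 740: modified quotas Alpha 2.362, Beta 2.693, Gamma 2.977, Delta 7.131, Epsilon 4.235, Zeta 2.543, Eta 2.978.
Rounding down: Alpha 2, Beta 2, Gamma 2, Delta 7, Epsilon 4, Zeta 2, Eta 2 (total 21).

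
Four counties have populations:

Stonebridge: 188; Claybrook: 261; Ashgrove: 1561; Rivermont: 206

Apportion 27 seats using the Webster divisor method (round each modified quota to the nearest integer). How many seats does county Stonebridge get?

2

Standard divisor 2216/27 ≈ 82.074; standard quotas: Stonebridge 2.291, Claybrook 3.180, Ashgrove 19.019, Rivermont 2.510.
Rounding to the nearest integer gives Stonebridge 2, Claybrook 3, Ashgrove 19, Rivermont 3 — total 27, matching the house size, so no adjustment is needed.
Stonebridge receives 2.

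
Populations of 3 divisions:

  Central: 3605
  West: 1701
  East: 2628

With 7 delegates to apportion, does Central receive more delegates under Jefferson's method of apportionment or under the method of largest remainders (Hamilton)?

Jefferson

Jefferson: Central 4, West 1, East 2.
Hamilton: Central 3, West 2, East 2.
Central gets 4 under Jefferson and 3 under Hamilton.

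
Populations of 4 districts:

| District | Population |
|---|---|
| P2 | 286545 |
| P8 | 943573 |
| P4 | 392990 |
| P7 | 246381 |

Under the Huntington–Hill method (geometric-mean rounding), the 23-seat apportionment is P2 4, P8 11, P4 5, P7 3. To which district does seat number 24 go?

P8

Priority for the next seat is population ÷ (√(s·(s+1))).
Priorities: P2 64073.410, P8 82127.488, P4 71749.829, P7 71124.068.
Highest priority: P8.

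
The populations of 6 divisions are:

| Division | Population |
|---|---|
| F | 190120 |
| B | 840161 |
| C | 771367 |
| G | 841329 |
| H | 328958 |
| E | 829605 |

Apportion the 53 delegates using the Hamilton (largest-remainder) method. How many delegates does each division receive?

F 3, B 12, C 11, G 12, H 4, E 11

The standard divisor is 3801540/53 ≈ 71727.17.
Standard quotas: F 2.6506, B 11.7133, C 10.7542, G 11.7296, H 4.5862, E 11.5661.
Lower quotas: F 2, B 11, C 10, G 11, H 4, E 11 (sum 49, leaving 4 seats).
Remainders in descending order: C 0.7542, G 0.7296, B 0.7133, F 0.6506, H 0.5862, E 0.5661.
Largest remainders: C, G, B, F receive the extra seats.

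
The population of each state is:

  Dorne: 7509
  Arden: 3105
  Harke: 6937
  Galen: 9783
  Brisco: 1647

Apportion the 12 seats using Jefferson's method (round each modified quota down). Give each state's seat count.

Dorne 3, Arden 1, Harke 3, Galen 5, Brisco 0

Standard divisor 28981/12 ≈ 2415.083; standard quotas: Dorne 3.109, Arden 1.286, Harke 2.872, Galen 4.051, Brisco 0.682.
Rounding down gives 3, 1, 2, 4, 0 = 10 seats, so the divisor must be adjusted.
With modified divisor 1900: modified quotas Dorne 3.952, Arden 1.634, Harke 3.651, Galen 5.149, Brisco 0.867.
Rounding down: Dorne 3, Arden 1, Harke 3, Galen 5, Brisco 0 (total 12).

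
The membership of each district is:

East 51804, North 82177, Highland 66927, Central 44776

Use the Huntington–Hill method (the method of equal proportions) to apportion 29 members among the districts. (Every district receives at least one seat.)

With divisor 8419: modified quotas East 6.153, North 9.761, Highland 7.950, Central 5.318.
Geometric-mean thresholds: East √(6·7)=6.481, North √(9·10)=9.487, Highland √(7·8)=7.483, Central √(5·6)=5.477.
Each quota rounded against its threshold gives East 6, North 10, Highland 8, Central 5 (total 29).

East 6; North 10; Highland 8; Central 5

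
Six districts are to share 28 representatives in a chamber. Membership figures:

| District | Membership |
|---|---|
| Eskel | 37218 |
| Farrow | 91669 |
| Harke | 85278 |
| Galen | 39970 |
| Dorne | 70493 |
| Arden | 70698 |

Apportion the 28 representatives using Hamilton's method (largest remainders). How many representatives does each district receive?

Eskel=3, Farrow=6, Harke=6, Galen=3, Dorne=5, Arden=5

Standard divisor: 395326 ÷ 28 ≈ 14118.786.
Standard quotas: Eskel 2.6361, Farrow 6.4927, Harke 6.0400, Galen 2.8310, Dorne 4.9929, Arden 5.0074.
Lower quotas: Eskel 2, Farrow 6, Harke 6, Galen 2, Dorne 4, Arden 5 (sum 25, leaving 3 seats).
Remainders in descending order: Dorne 0.9929, Galen 0.8310, Eskel 0.6361, Farrow 0.4927, Harke 0.0400, Arden 0.0074.
The surplus seats go to Dorne, Galen, Eskel.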